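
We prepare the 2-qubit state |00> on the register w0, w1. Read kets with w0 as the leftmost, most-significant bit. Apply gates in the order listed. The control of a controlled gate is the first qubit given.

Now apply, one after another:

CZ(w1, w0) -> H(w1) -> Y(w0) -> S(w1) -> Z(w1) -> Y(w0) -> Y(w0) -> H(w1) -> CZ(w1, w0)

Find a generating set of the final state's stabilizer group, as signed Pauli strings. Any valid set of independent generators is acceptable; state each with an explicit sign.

The stabilizer group can be generated by -IY, -ZI, among other valid generating sets.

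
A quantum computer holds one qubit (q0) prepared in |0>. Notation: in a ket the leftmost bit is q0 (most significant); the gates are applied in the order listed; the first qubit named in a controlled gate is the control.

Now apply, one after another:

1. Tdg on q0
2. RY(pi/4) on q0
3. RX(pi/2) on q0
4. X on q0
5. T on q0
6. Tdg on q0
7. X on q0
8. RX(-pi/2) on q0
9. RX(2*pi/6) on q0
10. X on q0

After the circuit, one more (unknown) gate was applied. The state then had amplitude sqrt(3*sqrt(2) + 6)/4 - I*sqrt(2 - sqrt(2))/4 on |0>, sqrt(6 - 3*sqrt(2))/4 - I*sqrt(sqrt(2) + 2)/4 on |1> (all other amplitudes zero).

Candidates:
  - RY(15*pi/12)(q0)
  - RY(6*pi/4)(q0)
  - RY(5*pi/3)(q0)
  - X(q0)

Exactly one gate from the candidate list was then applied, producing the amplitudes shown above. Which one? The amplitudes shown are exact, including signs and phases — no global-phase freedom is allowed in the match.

The applied gate was X(q0). Key observation: gates 3-8 undo each other exactly, leaving only the rest of the circuit to track.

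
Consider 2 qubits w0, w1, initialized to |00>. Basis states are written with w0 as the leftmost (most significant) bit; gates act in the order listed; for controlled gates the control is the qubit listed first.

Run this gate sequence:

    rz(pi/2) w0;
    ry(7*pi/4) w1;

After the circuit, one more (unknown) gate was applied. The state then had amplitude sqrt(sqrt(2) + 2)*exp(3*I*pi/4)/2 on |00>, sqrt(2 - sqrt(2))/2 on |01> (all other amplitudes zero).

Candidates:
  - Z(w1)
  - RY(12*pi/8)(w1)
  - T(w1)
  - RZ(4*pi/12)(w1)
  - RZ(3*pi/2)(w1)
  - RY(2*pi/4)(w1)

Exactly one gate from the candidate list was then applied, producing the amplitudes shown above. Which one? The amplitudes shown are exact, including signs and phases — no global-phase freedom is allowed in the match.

It was T(w1) that produced the state shown.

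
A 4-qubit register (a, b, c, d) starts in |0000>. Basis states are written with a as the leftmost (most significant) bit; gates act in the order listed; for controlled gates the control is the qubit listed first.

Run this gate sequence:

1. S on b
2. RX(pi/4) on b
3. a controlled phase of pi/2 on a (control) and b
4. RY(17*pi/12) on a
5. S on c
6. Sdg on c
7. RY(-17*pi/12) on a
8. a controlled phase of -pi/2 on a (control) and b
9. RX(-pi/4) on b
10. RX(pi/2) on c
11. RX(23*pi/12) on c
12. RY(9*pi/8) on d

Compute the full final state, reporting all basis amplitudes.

The resulting statevector has amplitude -sqrt(6)*sqrt(1/2 - sqrt(2)/4)*cos(7*pi/16)/4 + sqrt(2)*sqrt(1/2 - sqrt(2)/4)*cos(7*pi/16)/4 + sqrt(2)*sqrt(sqrt(2)/4 + 1/2)*cos(7*pi/16)/4 + sqrt(6)*sqrt(sqrt(2)/4 + 1/2)*cos(7*pi/16)/4 on |0000>, -sqrt(6)*sqrt(sqrt(2)/4 + 1/2)*sin(7*pi/16)/4 - sqrt(2)*sqrt(sqrt(2)/4 + 1/2)*sin(7*pi/16)/4 - sqrt(2)*sqrt(1/2 - sqrt(2)/4)*sin(7*pi/16)/4 + sqrt(6)*sqrt(1/2 - sqrt(2)/4)*sin(7*pi/16)/4 on |0001>, -sqrt(6)*I*sqrt(sqrt(2)/4 + 1/2)*cos(7*pi/16)/4 - sqrt(6)*I*sqrt(1/2 - sqrt(2)/4)*cos(7*pi/16)/4 - sqrt(2)*I*sqrt(1/2 - sqrt(2)/4)*cos(7*pi/16)/4 + sqrt(2)*I*sqrt(sqrt(2)/4 + 1/2)*cos(7*pi/16)/4 on |0010>, -sqrt(2)*I*sqrt(sqrt(2)/4 + 1/2)*sin(7*pi/16)/4 + sqrt(2)*I*sqrt(1/2 - sqrt(2)/4)*sin(7*pi/16)/4 + sqrt(6)*I*sqrt(1/2 - sqrt(2)/4)*sin(7*pi/16)/4 + sqrt(6)*I*sqrt(sqrt(2)/4 + 1/2)*sin(7*pi/16)/4 on |0011>, and 0 on every other basis state. Key observation: gates 2-9 undo each other exactly, leaving only the rest of the circuit to track.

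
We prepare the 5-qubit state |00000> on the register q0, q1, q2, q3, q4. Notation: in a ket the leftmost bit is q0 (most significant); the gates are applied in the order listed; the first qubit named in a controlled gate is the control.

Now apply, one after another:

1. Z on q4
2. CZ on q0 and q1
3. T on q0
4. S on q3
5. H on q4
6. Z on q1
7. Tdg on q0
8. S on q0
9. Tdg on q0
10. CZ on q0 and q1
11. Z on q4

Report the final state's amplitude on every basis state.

The resulting statevector has amplitude sqrt(2)/2 on |00000>, -sqrt(2)/2 on |00001>, and 0 on every other basis state.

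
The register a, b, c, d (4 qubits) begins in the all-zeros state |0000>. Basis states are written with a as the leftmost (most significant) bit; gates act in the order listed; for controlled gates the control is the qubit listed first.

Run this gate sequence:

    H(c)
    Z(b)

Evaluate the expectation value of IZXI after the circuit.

In the final state, IZXI has expectation 1.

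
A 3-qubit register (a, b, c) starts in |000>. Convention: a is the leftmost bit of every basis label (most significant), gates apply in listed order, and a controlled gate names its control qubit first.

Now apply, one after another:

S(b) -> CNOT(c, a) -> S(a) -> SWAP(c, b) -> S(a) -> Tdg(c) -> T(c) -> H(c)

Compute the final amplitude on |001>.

The final state's coefficient on |001> equals sqrt(2)/2.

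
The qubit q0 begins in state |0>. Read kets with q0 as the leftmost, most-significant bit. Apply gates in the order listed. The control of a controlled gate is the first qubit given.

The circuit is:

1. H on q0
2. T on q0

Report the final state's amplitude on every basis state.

The final amplitudes are sqrt(2)/2 on |0>, sqrt(2)*exp(I*pi/4)/2 on |1>.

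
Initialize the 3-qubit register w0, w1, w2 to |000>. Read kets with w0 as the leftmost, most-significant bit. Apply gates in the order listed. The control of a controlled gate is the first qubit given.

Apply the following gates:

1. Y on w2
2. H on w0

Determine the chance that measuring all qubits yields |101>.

The probability of measuring |101> is 1/2.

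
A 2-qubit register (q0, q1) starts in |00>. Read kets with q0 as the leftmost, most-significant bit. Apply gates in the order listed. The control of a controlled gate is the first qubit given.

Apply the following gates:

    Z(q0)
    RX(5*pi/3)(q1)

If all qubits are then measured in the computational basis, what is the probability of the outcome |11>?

A full measurement returns |11> with probability 0.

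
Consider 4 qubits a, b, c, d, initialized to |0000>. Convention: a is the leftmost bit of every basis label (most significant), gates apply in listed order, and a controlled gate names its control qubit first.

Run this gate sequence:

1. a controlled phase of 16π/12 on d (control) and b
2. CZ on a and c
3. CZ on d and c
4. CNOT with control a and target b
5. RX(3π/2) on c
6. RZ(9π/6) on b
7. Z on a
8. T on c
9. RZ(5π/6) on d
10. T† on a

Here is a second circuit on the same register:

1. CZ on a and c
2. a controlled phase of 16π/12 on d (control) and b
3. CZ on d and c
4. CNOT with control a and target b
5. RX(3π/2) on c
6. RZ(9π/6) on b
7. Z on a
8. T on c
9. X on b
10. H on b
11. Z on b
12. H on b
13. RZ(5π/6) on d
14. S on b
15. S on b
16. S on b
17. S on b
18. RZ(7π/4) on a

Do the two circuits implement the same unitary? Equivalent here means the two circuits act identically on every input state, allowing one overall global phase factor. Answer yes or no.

Yes — the two circuits implement the same unitary up to a global phase.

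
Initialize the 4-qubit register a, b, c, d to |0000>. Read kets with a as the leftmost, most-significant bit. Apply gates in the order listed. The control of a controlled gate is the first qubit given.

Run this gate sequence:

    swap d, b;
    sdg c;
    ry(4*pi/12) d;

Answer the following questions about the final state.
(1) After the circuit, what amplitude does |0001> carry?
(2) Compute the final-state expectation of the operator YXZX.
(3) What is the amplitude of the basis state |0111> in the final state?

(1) The final state's coefficient on |0001> equals 1/2.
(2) The expectation value of YXZX is 0.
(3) The final state's coefficient on |0111> equals 0.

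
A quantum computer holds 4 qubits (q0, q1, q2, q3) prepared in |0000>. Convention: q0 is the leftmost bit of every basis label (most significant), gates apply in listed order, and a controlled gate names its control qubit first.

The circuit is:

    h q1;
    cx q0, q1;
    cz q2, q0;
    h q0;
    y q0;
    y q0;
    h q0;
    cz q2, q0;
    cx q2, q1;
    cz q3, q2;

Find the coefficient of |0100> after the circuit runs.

The amplitude on |0100> is sqrt(2)/2.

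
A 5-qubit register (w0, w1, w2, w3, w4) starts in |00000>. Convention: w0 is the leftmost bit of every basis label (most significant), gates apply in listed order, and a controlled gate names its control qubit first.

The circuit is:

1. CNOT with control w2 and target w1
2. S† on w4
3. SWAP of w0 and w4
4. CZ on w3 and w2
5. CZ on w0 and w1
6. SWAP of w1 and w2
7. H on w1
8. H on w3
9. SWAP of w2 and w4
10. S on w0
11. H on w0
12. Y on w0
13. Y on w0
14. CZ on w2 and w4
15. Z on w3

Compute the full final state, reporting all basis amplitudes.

The resulting statevector has amplitude sqrt(2)/4 on |00000>, -sqrt(2)/4 on |00010>, sqrt(2)/4 on |01000>, -sqrt(2)/4 on |01010>, sqrt(2)/4 on |10000>, -sqrt(2)/4 on |10010>, sqrt(2)/4 on |11000>, -sqrt(2)/4 on |11010>, and 0 on every other basis state.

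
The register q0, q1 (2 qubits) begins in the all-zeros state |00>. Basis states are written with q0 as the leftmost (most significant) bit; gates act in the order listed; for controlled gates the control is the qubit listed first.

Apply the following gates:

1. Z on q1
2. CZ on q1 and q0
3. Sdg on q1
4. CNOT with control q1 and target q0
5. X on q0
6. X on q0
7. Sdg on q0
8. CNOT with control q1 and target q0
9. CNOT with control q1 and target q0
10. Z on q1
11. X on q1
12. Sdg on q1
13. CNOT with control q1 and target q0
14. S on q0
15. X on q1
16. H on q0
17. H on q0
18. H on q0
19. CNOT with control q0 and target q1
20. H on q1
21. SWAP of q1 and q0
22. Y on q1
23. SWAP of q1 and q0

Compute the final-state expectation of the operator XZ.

The observable XZ averages to 1.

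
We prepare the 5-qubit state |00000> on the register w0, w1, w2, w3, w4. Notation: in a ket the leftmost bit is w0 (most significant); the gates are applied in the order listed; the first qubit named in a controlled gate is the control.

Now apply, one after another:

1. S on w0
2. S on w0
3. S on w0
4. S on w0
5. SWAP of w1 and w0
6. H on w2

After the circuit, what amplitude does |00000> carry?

The amplitude on |00000> is sqrt(2)/2.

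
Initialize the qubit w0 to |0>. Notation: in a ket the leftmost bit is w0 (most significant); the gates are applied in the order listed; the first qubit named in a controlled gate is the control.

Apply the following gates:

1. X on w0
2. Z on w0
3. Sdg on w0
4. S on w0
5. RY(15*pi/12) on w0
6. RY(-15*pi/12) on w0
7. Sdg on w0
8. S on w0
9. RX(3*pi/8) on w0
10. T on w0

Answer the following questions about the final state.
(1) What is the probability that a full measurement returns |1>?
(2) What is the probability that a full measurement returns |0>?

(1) A full measurement returns |1> with probability cos(3*pi/16)**2. Key observation: the block from step 3 through step 8 cancels to the identity and can be dropped.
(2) The probability of measuring |0> is sin(3*pi/16)**2.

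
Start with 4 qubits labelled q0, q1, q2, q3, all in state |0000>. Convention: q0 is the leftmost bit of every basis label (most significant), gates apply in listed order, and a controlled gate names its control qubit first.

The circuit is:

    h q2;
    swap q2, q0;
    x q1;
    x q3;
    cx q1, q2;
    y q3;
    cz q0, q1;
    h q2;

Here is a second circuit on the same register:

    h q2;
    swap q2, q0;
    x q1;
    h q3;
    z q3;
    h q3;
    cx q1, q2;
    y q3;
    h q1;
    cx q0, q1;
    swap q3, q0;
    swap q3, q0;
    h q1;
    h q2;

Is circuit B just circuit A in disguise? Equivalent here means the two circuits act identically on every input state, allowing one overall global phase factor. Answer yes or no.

Yes: on every input state the two circuits agree up to one overall phase factor.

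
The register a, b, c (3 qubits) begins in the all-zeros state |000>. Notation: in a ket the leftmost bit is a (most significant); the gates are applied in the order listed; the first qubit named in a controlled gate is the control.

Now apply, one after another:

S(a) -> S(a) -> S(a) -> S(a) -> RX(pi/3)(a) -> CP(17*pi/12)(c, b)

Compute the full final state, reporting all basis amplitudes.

After the circuit, the state carries amplitude sqrt(3)/2 on |000>, -I/2 on |100>, and 0 on every other basis state. Key observation: gates 1-4 undo each other exactly, leaving only the rest of the circuit to track.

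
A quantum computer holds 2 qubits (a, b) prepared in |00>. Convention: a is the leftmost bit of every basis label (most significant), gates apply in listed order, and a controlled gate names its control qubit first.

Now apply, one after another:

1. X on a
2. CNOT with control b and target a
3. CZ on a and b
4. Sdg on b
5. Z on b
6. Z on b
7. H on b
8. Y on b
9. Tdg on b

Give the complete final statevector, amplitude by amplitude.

After the circuit, the state carries amplitude 0 on |00>, 0 on |01>, -sqrt(2)*I/2 on |10>, sqrt(2)*exp(I*pi/4)/2 on |11>.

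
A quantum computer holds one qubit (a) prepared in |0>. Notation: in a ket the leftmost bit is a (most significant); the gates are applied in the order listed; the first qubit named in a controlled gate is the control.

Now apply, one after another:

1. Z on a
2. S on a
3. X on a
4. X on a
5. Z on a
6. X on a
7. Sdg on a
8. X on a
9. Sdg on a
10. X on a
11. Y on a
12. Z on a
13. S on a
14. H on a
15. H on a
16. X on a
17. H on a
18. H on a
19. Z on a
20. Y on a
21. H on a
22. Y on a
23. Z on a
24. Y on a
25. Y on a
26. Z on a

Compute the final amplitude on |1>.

The final state's coefficient on |1> equals sqrt(2)/2.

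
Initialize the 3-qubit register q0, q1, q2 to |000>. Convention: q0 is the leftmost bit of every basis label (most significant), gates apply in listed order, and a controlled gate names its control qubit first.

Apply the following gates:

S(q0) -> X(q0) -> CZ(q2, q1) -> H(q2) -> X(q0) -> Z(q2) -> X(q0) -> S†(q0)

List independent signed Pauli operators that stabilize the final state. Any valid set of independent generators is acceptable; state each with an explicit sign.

One valid set of independent stabilizer generators is -IIX, -ZII, +IZI (any independent generating set of the same group is equally correct).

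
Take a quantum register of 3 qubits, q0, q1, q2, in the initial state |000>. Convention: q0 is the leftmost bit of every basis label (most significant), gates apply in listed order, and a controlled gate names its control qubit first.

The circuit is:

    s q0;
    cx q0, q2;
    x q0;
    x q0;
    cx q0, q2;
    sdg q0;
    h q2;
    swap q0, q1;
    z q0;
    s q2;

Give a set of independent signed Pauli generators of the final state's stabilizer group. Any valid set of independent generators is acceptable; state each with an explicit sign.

The stabilizer group can be generated by +IIY, +ZII, +IZI, among other valid generating sets.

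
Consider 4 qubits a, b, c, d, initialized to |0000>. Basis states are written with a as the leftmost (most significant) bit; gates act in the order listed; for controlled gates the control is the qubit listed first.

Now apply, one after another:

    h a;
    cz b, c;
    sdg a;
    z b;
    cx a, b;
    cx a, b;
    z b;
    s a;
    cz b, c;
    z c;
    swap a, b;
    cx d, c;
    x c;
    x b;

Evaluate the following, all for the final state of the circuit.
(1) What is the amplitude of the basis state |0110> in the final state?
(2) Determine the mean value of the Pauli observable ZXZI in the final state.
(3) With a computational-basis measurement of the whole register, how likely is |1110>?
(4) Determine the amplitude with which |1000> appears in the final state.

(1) The final state's coefficient on |0110> equals sqrt(2)/2. Key observation: gates 2-9 undo each other exactly, leaving only the rest of the circuit to track.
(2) In the final state, ZXZI has expectation -1.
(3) A full measurement returns |1110> with probability 0.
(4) The amplitude on |1000> is 0.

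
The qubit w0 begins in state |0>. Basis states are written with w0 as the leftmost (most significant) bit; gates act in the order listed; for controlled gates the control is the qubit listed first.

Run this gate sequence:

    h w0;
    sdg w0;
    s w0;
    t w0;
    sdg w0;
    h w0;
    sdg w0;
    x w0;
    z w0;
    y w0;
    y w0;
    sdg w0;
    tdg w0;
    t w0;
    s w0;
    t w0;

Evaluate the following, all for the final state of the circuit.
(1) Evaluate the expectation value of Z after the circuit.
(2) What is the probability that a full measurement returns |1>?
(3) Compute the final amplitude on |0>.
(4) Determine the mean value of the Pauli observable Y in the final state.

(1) In the final state, Z has expectation -sqrt(2)/2.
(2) Outcome |1> occurs with probability sqrt(2)/4 + 1/2.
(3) |0> carries amplitude -I/2 + exp(I*pi/4)/2 in the final state.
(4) In the final state, Y has expectation -1/2.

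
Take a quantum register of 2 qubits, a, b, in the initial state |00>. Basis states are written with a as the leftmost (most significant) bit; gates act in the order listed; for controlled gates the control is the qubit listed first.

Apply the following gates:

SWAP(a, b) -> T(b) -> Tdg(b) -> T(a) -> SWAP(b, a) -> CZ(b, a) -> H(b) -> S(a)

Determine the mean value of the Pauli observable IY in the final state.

In the final state, IY has expectation 0.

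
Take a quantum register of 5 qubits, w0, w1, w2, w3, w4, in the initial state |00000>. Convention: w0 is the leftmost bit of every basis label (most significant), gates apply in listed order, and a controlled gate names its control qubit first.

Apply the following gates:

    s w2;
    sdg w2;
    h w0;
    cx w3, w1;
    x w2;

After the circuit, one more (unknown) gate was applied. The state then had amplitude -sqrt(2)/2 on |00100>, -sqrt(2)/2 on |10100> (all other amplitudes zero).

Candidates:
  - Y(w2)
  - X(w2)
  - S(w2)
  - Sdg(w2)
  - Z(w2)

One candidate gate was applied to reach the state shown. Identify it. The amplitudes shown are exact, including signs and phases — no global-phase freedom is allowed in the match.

The unique candidate consistent with the amplitudes is Z(w2). Key observation: the block from step 1 through step 2 cancels to the identity and can be dropped.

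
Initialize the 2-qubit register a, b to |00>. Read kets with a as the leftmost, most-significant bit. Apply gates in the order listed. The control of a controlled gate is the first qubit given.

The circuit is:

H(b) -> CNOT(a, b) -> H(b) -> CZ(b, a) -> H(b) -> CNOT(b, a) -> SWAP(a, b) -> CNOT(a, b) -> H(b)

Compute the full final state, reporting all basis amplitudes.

The resulting statevector has amplitude 1/2 on |00>, 1/2 on |01>, 1/2 on |10>, 1/2 on |11>.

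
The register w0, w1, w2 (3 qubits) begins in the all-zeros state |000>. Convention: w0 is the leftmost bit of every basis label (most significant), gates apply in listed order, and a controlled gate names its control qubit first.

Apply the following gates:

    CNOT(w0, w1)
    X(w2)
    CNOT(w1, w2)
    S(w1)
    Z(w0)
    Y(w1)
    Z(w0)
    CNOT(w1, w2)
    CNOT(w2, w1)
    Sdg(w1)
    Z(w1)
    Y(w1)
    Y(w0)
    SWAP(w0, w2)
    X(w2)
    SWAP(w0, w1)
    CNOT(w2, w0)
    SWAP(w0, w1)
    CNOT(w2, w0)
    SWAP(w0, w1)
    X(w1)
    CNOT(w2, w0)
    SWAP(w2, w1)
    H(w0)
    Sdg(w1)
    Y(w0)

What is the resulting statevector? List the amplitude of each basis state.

The final amplitudes are sqrt(2)*I/2 on |001>, -sqrt(2)*I/2 on |101>, and 0 on every other basis state.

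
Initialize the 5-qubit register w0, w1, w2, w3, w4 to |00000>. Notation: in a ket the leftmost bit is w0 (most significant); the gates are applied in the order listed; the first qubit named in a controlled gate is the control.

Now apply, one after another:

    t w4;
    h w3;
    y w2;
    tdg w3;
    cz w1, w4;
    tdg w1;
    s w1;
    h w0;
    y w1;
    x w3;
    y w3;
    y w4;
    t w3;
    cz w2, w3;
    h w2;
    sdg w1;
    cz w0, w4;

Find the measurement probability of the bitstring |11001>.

The probability of measuring |11001> is 1/8.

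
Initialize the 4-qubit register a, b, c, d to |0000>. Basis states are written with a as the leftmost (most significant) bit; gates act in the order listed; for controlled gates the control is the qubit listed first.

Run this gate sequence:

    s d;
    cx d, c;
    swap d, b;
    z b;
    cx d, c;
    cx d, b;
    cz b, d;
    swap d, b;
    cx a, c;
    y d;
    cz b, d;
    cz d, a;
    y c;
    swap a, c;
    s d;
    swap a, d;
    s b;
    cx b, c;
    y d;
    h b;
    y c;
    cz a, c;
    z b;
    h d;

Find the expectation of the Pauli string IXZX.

The expectation value of IXZX is 1.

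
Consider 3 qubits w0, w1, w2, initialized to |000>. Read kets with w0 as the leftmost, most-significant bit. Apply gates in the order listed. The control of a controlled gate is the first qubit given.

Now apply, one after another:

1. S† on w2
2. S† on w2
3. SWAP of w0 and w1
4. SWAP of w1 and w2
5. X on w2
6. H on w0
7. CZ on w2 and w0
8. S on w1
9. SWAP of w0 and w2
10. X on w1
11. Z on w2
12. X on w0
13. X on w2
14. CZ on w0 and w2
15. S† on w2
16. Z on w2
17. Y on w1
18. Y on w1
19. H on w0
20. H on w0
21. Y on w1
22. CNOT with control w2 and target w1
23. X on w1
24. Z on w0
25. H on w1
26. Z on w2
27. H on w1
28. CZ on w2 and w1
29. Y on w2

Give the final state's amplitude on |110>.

The amplitude on |110> is 0. Key observation: steps 18-21 multiply out to the identity, so the circuit reduces to the remaining gates.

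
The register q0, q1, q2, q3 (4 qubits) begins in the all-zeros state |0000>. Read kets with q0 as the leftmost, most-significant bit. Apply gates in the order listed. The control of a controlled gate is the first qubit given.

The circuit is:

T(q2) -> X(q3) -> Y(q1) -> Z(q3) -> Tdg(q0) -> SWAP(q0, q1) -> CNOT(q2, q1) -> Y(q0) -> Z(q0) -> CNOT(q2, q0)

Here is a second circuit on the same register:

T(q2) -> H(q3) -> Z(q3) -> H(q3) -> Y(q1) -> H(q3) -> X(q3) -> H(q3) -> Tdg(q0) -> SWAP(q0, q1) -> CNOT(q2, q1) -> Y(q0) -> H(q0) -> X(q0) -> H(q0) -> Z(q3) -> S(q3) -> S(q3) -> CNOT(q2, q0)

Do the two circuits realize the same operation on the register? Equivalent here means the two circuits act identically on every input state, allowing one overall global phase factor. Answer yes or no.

Yes: on every input state the two circuits agree up to one overall phase factor.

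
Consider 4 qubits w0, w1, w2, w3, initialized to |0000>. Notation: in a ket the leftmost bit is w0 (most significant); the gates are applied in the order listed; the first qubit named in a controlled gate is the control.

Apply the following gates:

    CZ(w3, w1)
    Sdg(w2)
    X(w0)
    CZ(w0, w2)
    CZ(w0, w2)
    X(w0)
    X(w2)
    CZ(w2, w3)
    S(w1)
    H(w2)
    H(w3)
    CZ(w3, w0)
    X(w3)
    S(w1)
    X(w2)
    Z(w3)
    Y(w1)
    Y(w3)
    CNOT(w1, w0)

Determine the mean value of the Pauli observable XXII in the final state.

The observable XXII averages to 0. Key observation: the block from step 3 through step 6 cancels to the identity and can be dropped.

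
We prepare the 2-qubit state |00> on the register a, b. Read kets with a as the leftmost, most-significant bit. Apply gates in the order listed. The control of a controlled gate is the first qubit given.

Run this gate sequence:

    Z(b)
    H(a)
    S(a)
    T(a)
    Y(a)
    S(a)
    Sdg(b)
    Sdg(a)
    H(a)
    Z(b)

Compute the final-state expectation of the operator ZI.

The observable ZI averages to sqrt(2)/2.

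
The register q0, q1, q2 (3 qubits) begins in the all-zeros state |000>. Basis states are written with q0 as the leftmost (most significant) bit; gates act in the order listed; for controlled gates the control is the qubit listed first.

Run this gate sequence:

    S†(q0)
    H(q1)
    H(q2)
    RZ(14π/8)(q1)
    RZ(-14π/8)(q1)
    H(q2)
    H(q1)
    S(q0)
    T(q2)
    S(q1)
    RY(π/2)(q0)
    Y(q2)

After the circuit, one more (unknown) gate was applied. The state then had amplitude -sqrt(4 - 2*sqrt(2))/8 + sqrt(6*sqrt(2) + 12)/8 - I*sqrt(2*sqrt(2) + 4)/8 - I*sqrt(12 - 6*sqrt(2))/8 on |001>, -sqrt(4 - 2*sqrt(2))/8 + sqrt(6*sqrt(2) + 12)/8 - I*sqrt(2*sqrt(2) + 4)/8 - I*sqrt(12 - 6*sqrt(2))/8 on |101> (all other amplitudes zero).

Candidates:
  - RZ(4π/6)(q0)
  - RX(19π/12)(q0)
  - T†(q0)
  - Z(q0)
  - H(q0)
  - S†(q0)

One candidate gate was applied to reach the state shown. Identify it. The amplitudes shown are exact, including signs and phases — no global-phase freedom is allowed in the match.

It was RX(19π/12)(q0) that produced the state shown.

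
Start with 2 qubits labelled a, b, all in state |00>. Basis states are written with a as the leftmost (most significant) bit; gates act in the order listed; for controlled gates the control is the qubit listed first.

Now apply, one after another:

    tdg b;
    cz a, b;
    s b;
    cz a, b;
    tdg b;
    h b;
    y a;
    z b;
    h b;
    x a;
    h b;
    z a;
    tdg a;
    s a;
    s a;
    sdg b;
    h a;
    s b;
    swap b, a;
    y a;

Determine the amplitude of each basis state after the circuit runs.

After the circuit, the state carries amplitude -1/2 on |00>, -1/2 on |01>, -1/2 on |10>, -1/2 on |11>.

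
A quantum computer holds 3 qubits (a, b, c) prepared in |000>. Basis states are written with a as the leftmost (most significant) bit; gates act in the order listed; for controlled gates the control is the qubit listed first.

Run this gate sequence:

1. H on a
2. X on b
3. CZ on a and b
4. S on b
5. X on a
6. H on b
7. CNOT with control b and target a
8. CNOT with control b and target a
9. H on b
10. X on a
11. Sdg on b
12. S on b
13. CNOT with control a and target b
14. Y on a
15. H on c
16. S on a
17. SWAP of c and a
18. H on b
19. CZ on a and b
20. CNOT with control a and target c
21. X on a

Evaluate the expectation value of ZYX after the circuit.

The observable ZYX averages to 1. Key observation: gates 4-11 undo each other exactly, leaving only the rest of the circuit to track.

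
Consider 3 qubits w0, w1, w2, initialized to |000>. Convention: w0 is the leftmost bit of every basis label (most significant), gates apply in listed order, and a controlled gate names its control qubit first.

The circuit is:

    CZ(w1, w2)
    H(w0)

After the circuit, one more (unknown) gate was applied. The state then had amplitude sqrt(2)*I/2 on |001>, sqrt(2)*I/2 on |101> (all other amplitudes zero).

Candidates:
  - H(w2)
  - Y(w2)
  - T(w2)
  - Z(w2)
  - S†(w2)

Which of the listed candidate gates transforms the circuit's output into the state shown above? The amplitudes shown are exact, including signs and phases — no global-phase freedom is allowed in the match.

The unique candidate consistent with the amplitudes is Y(w2).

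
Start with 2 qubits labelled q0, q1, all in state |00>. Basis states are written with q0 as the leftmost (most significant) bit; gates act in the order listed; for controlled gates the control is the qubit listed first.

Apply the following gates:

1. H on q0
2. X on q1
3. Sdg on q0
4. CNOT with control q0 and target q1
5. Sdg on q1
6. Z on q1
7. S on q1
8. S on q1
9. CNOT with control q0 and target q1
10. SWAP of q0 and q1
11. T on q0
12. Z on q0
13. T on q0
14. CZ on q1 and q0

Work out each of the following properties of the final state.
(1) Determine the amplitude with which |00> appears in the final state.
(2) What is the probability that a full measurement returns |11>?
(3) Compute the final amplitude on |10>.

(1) |00> carries amplitude 0 in the final state.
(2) A full measurement returns |11> with probability 1/2.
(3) The final state's coefficient on |10> equals -sqrt(2)/2.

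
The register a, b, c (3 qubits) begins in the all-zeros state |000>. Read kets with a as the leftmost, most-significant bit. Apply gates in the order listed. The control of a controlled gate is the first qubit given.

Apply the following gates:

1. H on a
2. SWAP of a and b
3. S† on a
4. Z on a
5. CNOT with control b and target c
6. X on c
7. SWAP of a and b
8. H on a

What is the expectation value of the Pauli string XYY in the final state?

The expectation value of XYY is 0.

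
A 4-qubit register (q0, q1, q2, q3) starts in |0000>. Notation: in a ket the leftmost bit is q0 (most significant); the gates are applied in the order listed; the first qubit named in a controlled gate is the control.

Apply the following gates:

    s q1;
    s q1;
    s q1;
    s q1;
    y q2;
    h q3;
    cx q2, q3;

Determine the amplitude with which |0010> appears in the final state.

The final state's coefficient on |0010> equals sqrt(2)*I/2. Key observation: the block from step 1 through step 4 cancels to the identity and can be dropped.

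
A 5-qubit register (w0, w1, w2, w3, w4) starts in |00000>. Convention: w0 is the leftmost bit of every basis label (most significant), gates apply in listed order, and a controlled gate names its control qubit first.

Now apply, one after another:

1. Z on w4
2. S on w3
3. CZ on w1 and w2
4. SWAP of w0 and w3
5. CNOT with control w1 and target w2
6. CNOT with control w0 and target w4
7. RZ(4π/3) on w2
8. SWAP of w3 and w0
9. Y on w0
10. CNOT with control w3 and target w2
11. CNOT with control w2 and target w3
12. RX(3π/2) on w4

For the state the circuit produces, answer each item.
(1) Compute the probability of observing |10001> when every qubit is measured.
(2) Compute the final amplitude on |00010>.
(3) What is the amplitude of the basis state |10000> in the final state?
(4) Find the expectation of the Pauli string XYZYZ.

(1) A full measurement returns |10001> with probability 1/2.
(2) The amplitude on |00010> is 0.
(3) The final state's coefficient on |10000> equals sqrt(2)*exp(5*I*pi/6)/2.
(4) The expectation value of XYZYZ is 0.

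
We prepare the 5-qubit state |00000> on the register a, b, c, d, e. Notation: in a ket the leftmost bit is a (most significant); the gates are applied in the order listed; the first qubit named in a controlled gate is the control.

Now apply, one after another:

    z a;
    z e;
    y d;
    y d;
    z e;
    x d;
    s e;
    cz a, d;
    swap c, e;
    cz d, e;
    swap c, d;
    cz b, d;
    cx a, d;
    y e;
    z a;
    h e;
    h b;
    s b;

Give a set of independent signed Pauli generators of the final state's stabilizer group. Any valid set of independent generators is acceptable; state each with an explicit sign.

The stabilizer group can be generated by +IYIII, -IIIIX, +ZIIII, -IIZII, +IIIZI, among other valid generating sets. Key observation: the block from step 2 through step 5 cancels to the identity and can be dropped.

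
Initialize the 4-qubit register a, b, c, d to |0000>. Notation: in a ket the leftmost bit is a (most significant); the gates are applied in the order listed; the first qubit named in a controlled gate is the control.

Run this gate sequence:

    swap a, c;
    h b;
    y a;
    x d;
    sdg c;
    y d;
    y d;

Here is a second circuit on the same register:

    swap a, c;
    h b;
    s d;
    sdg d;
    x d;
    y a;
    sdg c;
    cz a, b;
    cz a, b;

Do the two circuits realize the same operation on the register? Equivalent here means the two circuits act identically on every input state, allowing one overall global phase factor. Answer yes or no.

Yes — the two circuits implement the same unitary up to a global phase.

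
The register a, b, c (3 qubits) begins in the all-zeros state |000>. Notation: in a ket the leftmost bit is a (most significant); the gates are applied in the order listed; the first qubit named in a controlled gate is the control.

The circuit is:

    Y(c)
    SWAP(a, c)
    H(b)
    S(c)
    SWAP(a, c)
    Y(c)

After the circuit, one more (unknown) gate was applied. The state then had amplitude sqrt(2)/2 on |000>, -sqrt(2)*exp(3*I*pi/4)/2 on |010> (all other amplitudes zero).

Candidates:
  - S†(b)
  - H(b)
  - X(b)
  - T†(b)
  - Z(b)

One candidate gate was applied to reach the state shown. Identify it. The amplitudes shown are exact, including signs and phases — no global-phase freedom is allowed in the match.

It was T†(b) that produced the state shown.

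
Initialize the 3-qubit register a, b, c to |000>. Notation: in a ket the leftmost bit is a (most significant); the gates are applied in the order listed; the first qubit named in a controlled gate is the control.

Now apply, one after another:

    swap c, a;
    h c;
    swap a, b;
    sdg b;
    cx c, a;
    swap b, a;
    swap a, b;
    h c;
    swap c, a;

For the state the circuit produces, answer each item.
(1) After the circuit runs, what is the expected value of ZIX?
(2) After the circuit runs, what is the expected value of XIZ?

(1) The observable ZIX averages to 1.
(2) The expectation value of XIZ is 1.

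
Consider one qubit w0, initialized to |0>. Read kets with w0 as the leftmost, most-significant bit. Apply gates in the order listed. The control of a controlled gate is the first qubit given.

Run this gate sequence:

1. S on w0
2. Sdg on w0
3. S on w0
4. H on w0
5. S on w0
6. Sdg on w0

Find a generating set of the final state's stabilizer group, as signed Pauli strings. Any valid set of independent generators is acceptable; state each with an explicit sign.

The stabilizer group can be generated by +X, among other valid generating sets.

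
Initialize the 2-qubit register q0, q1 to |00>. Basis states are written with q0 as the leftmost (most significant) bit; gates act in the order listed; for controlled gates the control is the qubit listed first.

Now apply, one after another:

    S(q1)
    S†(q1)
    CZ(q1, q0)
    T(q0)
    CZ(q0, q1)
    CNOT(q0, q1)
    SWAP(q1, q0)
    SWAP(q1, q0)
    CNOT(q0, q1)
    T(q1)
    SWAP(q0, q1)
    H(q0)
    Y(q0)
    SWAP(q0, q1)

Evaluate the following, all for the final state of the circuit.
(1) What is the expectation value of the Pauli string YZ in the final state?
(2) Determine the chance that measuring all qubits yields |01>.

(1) In the final state, YZ has expectation 0. Key observation: the block from step 6 through step 9 cancels to the identity and can be dropped.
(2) A full measurement returns |01> with probability 1/2.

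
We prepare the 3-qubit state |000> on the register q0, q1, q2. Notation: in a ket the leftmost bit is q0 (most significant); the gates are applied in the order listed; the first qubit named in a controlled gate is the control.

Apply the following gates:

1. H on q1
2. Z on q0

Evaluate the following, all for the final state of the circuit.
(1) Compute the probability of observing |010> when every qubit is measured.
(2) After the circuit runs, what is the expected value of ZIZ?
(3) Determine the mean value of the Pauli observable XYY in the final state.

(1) A full measurement returns |010> with probability 1/2.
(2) The observable ZIZ averages to 1.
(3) The expectation value of XYY is 0.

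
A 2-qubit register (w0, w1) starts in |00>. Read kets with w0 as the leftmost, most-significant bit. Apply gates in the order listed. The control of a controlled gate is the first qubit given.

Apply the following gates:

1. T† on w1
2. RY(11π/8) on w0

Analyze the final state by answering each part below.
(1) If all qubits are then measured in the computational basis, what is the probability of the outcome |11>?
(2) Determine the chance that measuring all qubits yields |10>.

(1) A full measurement returns |11> with probability 0.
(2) A full measurement returns |10> with probability sin(5*pi/16)**2.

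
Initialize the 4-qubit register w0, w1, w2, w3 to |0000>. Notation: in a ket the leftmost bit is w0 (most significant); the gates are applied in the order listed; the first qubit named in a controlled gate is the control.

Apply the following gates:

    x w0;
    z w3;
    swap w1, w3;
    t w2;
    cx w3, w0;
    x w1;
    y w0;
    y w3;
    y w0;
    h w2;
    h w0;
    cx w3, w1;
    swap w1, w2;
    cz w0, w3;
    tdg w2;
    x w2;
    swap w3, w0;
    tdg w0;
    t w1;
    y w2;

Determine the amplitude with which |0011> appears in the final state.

|0011> carries amplitude 0 in the final state.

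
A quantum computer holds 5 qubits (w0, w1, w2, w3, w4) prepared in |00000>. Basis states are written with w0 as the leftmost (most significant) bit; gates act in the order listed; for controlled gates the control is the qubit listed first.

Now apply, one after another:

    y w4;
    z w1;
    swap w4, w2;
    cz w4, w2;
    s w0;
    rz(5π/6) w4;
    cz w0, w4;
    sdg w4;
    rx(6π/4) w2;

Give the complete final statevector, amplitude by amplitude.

The resulting statevector has amplitude -sqrt(2)*exp(7*I*pi/12)/2 on |00000>, -sqrt(2)*exp(I*pi/12)/2 on |00100>, and 0 on every other basis state.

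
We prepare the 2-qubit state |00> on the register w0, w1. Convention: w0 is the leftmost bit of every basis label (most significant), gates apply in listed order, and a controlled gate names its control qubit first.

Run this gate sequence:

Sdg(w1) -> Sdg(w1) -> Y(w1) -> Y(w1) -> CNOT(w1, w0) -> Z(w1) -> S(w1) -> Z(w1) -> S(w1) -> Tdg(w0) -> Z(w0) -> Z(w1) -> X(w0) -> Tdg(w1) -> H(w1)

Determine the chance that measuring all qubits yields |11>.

A full measurement returns |11> with probability 1/2.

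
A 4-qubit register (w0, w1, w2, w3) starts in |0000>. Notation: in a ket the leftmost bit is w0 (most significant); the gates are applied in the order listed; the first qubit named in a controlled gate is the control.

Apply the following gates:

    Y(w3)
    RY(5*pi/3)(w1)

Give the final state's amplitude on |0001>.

The amplitude on |0001> is -sqrt(3)*I/2.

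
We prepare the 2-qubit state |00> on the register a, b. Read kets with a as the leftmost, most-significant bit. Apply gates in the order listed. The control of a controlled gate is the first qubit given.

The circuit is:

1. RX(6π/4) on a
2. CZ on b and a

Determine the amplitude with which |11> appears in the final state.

The final state's coefficient on |11> equals 0.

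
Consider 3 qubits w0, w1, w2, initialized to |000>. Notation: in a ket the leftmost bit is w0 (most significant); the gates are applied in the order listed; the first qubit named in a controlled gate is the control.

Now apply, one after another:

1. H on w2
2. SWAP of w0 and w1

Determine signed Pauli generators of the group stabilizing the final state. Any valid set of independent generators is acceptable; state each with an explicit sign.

The final state is stabilized by the group generated by +IIX, +ZII, +IZI; other independent generating sets are equally valid.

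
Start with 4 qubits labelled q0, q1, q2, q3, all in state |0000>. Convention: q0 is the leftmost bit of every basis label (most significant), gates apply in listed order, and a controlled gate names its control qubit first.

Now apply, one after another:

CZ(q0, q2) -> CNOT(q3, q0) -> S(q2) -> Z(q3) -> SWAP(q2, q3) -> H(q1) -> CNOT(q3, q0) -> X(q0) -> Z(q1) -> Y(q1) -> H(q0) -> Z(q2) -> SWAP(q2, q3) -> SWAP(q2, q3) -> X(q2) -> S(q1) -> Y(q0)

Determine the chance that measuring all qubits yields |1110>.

The probability of measuring |1110> is 1/4.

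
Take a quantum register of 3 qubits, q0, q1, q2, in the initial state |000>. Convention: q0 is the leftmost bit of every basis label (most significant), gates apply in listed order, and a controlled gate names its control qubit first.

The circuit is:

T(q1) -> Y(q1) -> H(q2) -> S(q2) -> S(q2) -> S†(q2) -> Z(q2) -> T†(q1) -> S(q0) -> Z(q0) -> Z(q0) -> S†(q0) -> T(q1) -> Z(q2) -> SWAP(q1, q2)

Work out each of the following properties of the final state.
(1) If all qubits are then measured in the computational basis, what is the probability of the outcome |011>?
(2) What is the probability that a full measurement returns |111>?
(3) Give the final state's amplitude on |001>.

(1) The probability of measuring |011> is 1/2. Key observation: steps 7-14 multiply out to the identity, so the circuit reduces to the remaining gates.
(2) The probability of measuring |111> is 0.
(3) The final state's coefficient on |001> equals sqrt(2)*I/2.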